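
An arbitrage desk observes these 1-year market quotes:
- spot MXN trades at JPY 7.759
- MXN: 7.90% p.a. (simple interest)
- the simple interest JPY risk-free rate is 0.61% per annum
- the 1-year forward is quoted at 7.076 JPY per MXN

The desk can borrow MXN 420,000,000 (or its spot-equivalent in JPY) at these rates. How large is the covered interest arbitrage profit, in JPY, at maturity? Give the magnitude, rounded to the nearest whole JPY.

JPY 71,956,878

T = 1 year.
Keep in MXN, deliver into the forward: 420,000,000·1.079000·7.076 = JPY 3,206,701,680.00.
Swap to JPY now, deposit: 420,000,000·7.759·1.006100 = JPY 3,278,658,558.00.
The quoted forward undervalues MXN, so borrow MXN, convert to JPY at spot, deposit the JPY at 0.61%, and buy MXN forward at 7.076 to cover the loan.
Arbitrage profit = |3,206,701,680.00 − 3,278,658,558.00| = JPY 71,956,878.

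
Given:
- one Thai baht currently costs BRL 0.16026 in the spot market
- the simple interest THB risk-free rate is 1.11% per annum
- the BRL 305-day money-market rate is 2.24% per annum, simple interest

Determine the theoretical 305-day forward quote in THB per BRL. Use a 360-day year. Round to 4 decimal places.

T = 305/360 years.
BRL accumulates by 1 + 0.0224×305/360 = 1.0189778.
THB growth factor: 1 + 0.0111×305/360 = 1.0094042.
Forward (BRL per THB) = 0.16026 × 1.0189778 / 1.0094042 = 0.1617800.
Quoted the other way: 1/0.1617800 = 6.1812 THB per BRL.

6.1812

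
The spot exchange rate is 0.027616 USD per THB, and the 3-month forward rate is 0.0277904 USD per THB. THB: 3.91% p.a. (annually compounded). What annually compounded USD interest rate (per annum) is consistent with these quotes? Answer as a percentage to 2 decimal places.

T = 3/12 years.
By CIP, F/S equals the USD-to-THB growth ratio: 0.0277904/0.027616 = 1.0063152.
THB growth factor: (1 + 0.0391)^(3/12) = 1.0096349.
So the USD growth factor = 1.0160109.
r = 1.0160109^(12/3) − 1 = 0.065598 → 6.56%.

6.56%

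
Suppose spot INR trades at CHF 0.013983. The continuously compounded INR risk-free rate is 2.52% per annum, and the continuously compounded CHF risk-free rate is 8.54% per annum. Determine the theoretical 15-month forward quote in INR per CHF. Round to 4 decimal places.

66.3314

T = 15/12 years.
Growth of 1 CHF over T: e^(0.0854×15/12) = 1.11265606.
INR growth factor: e^(0.0252×15/12) = 1.03200138.
CIP: F = S · (grow CHF)/(grow INR) = 0.013983 × 1.11265606/1.03200138 = 0.015075823 CHF per INR.
Invert for INR per CHF: 1 / 0.015075823 = 66.3314.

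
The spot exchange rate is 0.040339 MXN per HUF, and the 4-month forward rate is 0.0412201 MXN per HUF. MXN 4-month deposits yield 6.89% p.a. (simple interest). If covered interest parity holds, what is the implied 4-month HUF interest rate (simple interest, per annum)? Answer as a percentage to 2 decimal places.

T = 4/12 years.
By CIP, F/S equals the MXN-to-HUF growth ratio: 0.0412201/0.040339 = 1.0218424.
The MXN side grows by 1 + 0.0689×4/12 = 1.0229667.
Hence g_HUF = 1.0011003.
r = (1.0011003 − 1)/(4/12) = 0.003301 → 0.33%.

0.33%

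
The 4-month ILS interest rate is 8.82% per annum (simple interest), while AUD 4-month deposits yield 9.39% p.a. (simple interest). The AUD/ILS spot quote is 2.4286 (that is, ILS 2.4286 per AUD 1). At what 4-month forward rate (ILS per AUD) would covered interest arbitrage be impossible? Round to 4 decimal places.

2.4241

T = 4/12 years.
ILS accumulates by 1 + 0.0882×4/12 = 1.029400.
Growth of 1 AUD over T: 1 + 0.0939×4/12 = 1.031300.
So F = 2.4286 × 1.029400 / 1.031300 = 2.424126 (ILS/AUD).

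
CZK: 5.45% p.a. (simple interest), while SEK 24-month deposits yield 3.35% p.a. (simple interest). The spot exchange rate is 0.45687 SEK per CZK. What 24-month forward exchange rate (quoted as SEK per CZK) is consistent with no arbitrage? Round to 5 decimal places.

0.43957

T = 2 years.
SEK accumulates by 1 + 0.0335×2 = 1.067000.
CZK growth factor: 1 + 0.0545×2 = 1.109000.
So F = 0.45687 × 1.067000 / 1.109000 = 0.4395674 (SEK/CZK).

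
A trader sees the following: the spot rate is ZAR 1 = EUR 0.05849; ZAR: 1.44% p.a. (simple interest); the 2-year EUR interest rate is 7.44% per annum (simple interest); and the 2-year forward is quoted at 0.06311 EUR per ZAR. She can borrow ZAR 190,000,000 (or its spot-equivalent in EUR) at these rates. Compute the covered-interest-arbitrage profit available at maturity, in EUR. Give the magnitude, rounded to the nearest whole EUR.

EUR 430,491

T = 2 years.
Route A — deposit ZAR, sell forward: 190,000,000 × 1.028800 × 0.06311 = EUR 12,336,237.92.
Route B — convert at spot, deposit EUR: 190,000,000 × 0.05849 × 1.148800 = EUR 12,766,729.28.
The quoted forward undervalues ZAR, so borrow ZAR, convert to EUR at spot, deposit the EUR at 7.44%, and buy ZAR forward at 0.06311 to cover the loan.
Profit = 12,766,729.28 − 12,336,237.92 = EUR 430,491.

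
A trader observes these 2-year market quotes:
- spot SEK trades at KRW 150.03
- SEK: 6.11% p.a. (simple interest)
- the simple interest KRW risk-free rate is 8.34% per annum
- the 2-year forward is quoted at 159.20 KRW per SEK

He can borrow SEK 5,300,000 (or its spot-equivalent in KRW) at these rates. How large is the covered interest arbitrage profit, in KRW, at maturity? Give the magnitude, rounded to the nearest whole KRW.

T = 2 years.
Keep in SEK, deliver into the forward: 5,300,000·1.122200·159.20 = KRW 946,867,472.00.
Swap to KRW now, deposit: 5,300,000·150.03·1.166800 = KRW 927,791,521.20.
The quoted forward overvalues SEK, so borrow KRW, buy SEK at spot, deposit the SEK at 6.11%, and sell the proceeds forward at 159.20.
The gap between the two covered legs is KRW 19,075,951.

KRW 19,075,951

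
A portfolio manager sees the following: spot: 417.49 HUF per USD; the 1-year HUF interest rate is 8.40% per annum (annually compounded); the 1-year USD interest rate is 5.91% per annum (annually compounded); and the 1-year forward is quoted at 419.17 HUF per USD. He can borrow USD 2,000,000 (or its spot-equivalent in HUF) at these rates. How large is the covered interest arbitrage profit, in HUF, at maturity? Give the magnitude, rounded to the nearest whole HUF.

T = 1 year.
Keep in USD, deliver into the forward: 2,000,000·1.059100·419.17 = HUF 887,885,894.00.
Swap to HUF now, deposit: 2,000,000·417.49·1.084000 = HUF 905,118,320.00.
The quoted forward undervalues USD, so borrow USD, convert to HUF at spot, deposit the HUF at 8.40%, and buy USD forward at 419.17 to cover the loan.
The gap between the two covered legs is HUF 17,232,426.

HUF 17,232,426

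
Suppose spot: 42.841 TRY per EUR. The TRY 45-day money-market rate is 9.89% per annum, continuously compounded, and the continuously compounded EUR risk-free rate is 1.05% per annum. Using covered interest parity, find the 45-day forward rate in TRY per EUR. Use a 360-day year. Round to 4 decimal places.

43.3170

T = 45/360 years.
TRY accumulates by e^(0.0989×45/360) = 1.01243923.
EUR growth factor: e^(0.0105×45/360) = 1.00131336.
Forward (TRY per EUR) = 42.841 × 1.01243923 / 1.00131336 = 43.317018.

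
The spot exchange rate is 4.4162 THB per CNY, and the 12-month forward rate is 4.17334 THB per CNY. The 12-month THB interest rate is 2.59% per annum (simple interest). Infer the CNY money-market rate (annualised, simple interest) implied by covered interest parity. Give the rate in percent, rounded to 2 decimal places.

T = 1 year.
F/S = 4.17334/4.4162 = 0.9450070 = (growth of THB) / (growth of CNY).
The THB side grows by 1 + 0.0259×1 = 1.025900.
That pins the CNY growth at 1.0856004.
(1.0856004 − 1)/T = 0.085600, i.e. 8.56%.

8.56%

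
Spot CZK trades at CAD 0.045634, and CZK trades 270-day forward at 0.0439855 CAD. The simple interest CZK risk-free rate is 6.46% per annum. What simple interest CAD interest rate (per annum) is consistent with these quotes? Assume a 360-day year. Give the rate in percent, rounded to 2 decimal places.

1.41%

T = 270/360 years.
F/S = 0.0439855/0.045634 = 0.9638756 = (growth of CAD) / (growth of CZK).
The CZK side grows by 1 + 0.0646×270/360 = 1.048450.
That pins the CAD growth at 1.0105754.
r = (1.0105754 − 1)/(270/360) = 0.014101 → 1.41%.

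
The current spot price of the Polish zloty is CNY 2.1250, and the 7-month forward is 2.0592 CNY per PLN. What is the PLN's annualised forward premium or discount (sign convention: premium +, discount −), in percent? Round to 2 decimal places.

-5.31%

T = 7/12 years.
(F − S)/S = (2.0592 − 2.125)/2.125 = -0.0309647.
Per annum: -0.0309647 / (7/12) = -0.053082 = -5.31%.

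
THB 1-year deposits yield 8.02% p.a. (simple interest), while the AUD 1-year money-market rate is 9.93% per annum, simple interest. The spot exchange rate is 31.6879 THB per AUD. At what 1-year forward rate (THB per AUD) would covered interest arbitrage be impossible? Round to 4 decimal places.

T = 1 year.
THB growth factor: 1 + 0.0802×1 = 1.080200.
AUD growth factor: 1 + 0.0993×1 = 1.099300.
CIP: F = S · (grow THB)/(grow AUD) = 31.6879 × 1.080200/1.099300 = 31.137332 THB per AUD.

31.1373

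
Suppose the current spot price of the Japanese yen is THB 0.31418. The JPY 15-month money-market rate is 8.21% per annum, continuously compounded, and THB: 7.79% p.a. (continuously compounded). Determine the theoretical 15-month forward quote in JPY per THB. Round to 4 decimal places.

T = 15/12 years.
THB growth factor: e^(0.0779×15/12) = 1.1022736.
JPY accumulates by e^(0.0821×15/12) = 1.1080758.
Forward (THB per JPY) = 0.31418 × 1.1022736 / 1.1080758 = 0.3125349.
Quoted the other way: 1/0.3125349 = 3.1996 JPY per THB.

3.1996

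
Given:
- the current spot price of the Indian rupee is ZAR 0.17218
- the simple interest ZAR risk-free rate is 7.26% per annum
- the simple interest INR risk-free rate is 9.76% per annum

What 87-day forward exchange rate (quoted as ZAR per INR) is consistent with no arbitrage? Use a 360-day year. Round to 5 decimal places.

T = 87/360 years.
ZAR accumulates by 1 + 0.0726×87/360 = 1.017545.
Growth of 1 INR over T: 1 + 0.0976×87/360 = 1.0235867.
So F = 0.17218 × 1.017545 / 1.0235867 = 0.1711637 (ZAR/INR).

0.17116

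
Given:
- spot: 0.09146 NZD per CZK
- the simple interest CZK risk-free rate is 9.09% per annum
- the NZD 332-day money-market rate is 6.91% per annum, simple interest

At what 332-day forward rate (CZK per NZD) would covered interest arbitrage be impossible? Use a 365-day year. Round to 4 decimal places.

T = 332/365 years.
NZD growth factor: 1 + 0.0691×332/365 = 1.0628526.
Growth of 1 CZK over T: 1 + 0.0909×332/365 = 1.08268164.
So F = 0.09146 × 1.0628526 / 1.08268164 = 0.089784933 (NZD/CZK).
Quoted the other way: 1/0.089784933 = 11.1377 CZK per NZD.

11.1377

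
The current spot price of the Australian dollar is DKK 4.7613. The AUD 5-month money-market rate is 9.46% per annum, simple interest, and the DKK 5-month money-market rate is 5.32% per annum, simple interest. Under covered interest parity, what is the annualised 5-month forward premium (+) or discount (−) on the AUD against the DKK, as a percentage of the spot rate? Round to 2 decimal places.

T = 5/12 years.
F = S · g_DKK/g_AUD = 4.7613 × 1.0221667/1.0394167 = 4.6822822.
Annualised premium = (F − S)/S × (1/T) = (4.6822822 − 4.7613)/4.7613 ÷ (5/12) = -3.98%.

-3.98%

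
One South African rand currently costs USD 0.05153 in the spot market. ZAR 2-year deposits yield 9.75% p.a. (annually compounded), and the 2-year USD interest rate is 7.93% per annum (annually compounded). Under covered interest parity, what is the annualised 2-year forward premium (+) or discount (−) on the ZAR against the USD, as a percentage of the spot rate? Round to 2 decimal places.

T = 2 years.
CIP forward (USD per ZAR) = 0.05153 × 1.1648885/1.2045062 = 0.04983511.
(F − S)/S ÷ T = (0.04983511 − 0.05153)/0.05153/2 = -0.016446 → -1.64%.

-1.64%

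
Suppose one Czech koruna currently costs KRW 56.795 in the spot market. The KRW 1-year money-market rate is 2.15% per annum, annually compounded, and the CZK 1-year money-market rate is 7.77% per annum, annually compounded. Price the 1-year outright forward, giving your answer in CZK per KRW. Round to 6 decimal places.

T = 1 year.
Growth of 1 KRW over T: (1 + 0.0215)^1 = 1.021500.
CZK growth factor: (1 + 0.0777)^1 = 1.077700.
So F = 56.795 × 1.021500 / 1.077700 = 53.83325 (KRW/CZK).
Quoted the other way: 1/53.83325 = 0.018576 CZK per KRW.

0.018576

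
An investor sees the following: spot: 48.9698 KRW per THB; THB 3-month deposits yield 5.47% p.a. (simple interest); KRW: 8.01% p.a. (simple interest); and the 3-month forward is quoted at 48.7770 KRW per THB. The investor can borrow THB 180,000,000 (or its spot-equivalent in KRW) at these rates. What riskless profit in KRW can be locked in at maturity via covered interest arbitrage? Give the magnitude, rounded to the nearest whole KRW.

KRW 91,151,059

T = 3/12 years.
Route A — deposit THB, sell forward: 180,000,000 × 1.013675 × 48.7770 = KRW 8,899,924,585.50.
Route B — convert at spot, deposit KRW: 180,000,000 × 48.9698 × 1.020025 = KRW 8,991,075,644.10.
The quoted forward undervalues THB, so borrow THB, convert to KRW at spot, deposit the KRW at 8.01%, and buy THB forward at 48.7770 to cover the loan.
Profit = 8,991,075,644.10 − 8,899,924,585.50 = KRW 91,151,059.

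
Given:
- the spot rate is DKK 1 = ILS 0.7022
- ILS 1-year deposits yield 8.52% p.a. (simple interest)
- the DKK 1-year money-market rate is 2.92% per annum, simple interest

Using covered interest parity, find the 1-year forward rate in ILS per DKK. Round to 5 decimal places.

0.74041

T = 1 year.
ILS growth factor: 1 + 0.0852×1 = 1.085200.
DKK growth factor: 1 + 0.0292×1 = 1.029200.
So F = 0.7022 × 1.085200 / 1.029200 = 0.7404075 (ILS/DKK).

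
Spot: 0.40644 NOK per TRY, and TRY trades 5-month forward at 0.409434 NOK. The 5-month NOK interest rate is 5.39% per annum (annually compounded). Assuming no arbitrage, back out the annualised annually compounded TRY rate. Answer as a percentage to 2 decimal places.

T = 5/12 years.
By CIP, F/S equals the NOK-to-TRY growth ratio: 0.409434/0.40644 = 1.0073664.
NOK growth factor: (1 + 0.0539)^(5/12) = 1.022115.
That pins the TRY growth at 1.0146408.
Annualise: 1.0146408^(12/5) − 1 = 0.035499 = 3.55%.

3.55%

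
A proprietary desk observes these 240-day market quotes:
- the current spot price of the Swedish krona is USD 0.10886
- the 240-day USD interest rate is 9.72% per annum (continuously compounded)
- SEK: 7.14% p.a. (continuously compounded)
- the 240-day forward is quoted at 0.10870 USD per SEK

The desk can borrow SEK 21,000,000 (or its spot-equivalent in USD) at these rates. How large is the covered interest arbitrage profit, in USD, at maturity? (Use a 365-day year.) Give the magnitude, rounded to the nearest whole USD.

USD 44,514

T = 240/365 years.
Invest the SEK and cover forward: 21,000,000 × 1.048067451 × 0.10870 = USD 2,392,423.57.
Convert at spot and invest in USD: 21,000,000 × 0.10886 × 1.065998937 = USD 2,436,937.53.
The quoted forward undervalues SEK, so borrow SEK, convert to USD at spot, deposit the USD at 9.72%, and buy SEK forward at 0.10870 to cover the loan.
Profit = 2,436,937.53 − 2,392,423.57 = USD 44,514.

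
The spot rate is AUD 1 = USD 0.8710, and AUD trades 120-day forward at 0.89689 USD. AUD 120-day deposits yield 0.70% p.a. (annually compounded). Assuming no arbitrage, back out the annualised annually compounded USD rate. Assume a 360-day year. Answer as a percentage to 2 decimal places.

9.95%

T = 120/360 years.
F/S = 0.89689/0.871 = 1.0297245 = (growth of USD) / (growth of AUD).
The AUD side grows by (1 + 0.0070)^(120/360) = 1.0023279.
That pins the USD growth at 1.0321216.
Annualise: 1.0321216^(360/120) − 1 = 0.099493 = 9.95%.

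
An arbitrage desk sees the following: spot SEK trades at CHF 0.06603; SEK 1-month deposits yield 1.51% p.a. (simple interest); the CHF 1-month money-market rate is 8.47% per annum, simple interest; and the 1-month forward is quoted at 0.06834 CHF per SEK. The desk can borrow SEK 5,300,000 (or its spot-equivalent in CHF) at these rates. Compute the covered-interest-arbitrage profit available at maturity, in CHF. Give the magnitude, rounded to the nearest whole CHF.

T = 1/12 years.
Keep in SEK, deliver into the forward: 5,300,000·1.00125833·0.06834 = CHF 362,657.77.
Swap to CHF now, deposit: 5,300,000·0.06603·1.00705833 = CHF 352,429.13.
The quoted forward overvalues SEK, so borrow CHF, buy SEK at spot, deposit the SEK at 1.51%, and sell the proceeds forward at 0.06834.
Arbitrage profit = |362,657.77 − 352,429.13| = CHF 10,229.

CHF 10,229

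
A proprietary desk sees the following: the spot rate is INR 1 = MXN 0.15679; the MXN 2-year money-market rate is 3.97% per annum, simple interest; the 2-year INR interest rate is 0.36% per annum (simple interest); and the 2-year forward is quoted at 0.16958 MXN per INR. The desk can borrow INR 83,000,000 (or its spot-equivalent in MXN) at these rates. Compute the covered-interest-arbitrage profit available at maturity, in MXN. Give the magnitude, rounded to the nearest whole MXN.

MXN 129,634

T = 2 years.
Keep in INR, deliver into the forward: 83,000,000·1.007200·0.16958 = MXN 14,176,481.01.
Swap to MXN now, deposit: 83,000,000·0.15679·1.079400 = MXN 14,046,847.46.
The quoted forward overvalues INR, so borrow MXN, buy INR at spot, deposit the INR at 0.36%, and sell the proceeds forward at 0.16958.
Arbitrage profit = |14,176,481.01 − 14,046,847.46| = MXN 129,634.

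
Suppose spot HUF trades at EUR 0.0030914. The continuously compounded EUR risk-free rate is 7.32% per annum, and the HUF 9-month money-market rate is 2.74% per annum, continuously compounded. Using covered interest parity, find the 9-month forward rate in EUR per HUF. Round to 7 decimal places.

T = 9/12 years.
EUR growth factor: e^(0.0732×9/12) = 1.056435.
HUF growth factor: e^(0.0274×9/12) = 1.0207626.
CIP: F = S · (grow EUR)/(grow HUF) = 0.0030914 × 1.056435/1.0207626 = 0.003199435 EUR per HUF.

0.0031994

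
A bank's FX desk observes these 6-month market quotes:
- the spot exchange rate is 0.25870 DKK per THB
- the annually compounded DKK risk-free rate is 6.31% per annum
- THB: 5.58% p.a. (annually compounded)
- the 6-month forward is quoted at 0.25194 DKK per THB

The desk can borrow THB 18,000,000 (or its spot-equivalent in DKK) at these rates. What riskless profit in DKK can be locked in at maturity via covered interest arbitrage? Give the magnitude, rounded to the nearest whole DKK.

T = 6/12 years.
Route A — deposit THB, sell forward: 18,000,000 × 1.027521289 × 0.25194 = DKK 4,659,726.84.
Route B — convert at spot, deposit DKK: 18,000,000 × 0.25870 × 1.031067408 = DKK 4,801,268.49.
The quoted forward undervalues THB, so borrow THB, convert to DKK at spot, deposit the DKK at 6.31%, and buy THB forward at 0.25194 to cover the loan.
Arbitrage profit = |4,659,726.84 − 4,801,268.49| = DKK 141,542.

DKK 141,542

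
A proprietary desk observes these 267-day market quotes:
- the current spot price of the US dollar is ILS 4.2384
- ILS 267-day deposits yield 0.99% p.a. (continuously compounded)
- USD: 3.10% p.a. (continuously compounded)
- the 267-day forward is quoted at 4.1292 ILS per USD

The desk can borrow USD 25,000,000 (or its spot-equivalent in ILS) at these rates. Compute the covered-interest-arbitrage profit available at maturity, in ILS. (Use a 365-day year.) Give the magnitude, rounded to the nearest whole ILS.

T = 267/365 years.
Route A — deposit USD, sell forward: 25,000,000 × 1.02293578356 × 4.1292 = ILS 105,597,660.94.
Route B — convert at spot, deposit ILS: 25,000,000 × 4.2384 × 1.00726820391 = ILS 106,730,138.89.
The quoted forward undervalues USD, so borrow USD, convert to ILS at spot, deposit the ILS at 0.99%, and buy USD forward at 4.1292 to cover the loan.
The gap between the two covered legs is ILS 1,132,478.

ILS 1,132,478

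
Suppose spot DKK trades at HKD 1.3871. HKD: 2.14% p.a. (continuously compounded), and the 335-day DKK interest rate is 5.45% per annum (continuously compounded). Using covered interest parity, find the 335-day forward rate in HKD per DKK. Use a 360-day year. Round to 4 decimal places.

T = 335/360 years.
Growth of 1 HKD over T: e^(0.0214×335/360) = 1.0201135.
Growth of 1 DKK over T: e^(0.0545×335/360) = 1.0520233.
Forward (HKD per DKK) = 1.3871 × 1.0201135 / 1.0520233 = 1.345027.

1.3450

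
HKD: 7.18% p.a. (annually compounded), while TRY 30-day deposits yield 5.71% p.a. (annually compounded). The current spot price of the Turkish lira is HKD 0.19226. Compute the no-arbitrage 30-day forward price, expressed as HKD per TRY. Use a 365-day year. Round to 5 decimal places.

T = 30/365 years.
Growth of 1 HKD over T: (1 + 0.0718)^(30/365) = 1.0057154.
TRY growth factor: (1 + 0.0571)^(30/365) = 1.0045745.
CIP: F = S · (grow HKD)/(grow TRY) = 0.19226 × 1.0057154/1.0045745 = 0.1924784 HKD per TRY.

0.19248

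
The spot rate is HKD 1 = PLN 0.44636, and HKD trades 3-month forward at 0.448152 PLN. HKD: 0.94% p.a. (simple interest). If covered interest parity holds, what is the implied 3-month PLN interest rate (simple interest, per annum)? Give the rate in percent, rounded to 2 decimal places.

2.55%

T = 3/12 years.
F/S = 0.448152/0.44636 = 1.0040147 = (growth of PLN) / (growth of HKD).
HKD growth factor: 1 + 0.0094×3/12 = 1.002350.
Hence g_PLN = 1.0063741.
r = (1.0063741 − 1)/(3/12) = 0.025496 → 2.55%.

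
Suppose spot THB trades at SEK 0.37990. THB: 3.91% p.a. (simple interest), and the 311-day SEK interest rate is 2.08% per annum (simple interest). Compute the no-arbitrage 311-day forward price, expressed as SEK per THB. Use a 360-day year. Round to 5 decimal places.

0.37409

T = 311/360 years.
SEK growth factor: 1 + 0.0208×311/360 = 1.0179689.
THB accumulates by 1 + 0.0391×311/360 = 1.0337781.
CIP: F = S · (grow SEK)/(grow THB) = 0.3799 × 1.0179689/1.0337781 = 0.3740903 SEK per THB.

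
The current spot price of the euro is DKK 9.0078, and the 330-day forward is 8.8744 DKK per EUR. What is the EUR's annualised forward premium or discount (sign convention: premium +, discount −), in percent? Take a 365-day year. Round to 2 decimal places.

-1.64%

T = 330/365 years.
EUR trades forward at -1.48094% vs spot over the period.
×(1/T) gives -1.64% p.a.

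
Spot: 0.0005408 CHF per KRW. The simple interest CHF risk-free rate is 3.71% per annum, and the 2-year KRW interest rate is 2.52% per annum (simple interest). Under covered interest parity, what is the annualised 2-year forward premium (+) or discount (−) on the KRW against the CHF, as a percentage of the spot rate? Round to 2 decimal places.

T = 2 years.
No-arbitrage forward: 0.0005408 × 1.074200 / 1.050400 = 0.0005530535 CHF/KRW.
Annualised premium = (F − S)/S × (1/T) = (0.0005530535 − 0.0005408)/0.0005408 ÷ 2 = 1.13%.

+1.13%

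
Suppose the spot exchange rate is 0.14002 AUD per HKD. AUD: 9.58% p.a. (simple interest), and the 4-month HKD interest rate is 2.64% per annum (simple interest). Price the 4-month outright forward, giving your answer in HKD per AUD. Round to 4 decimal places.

T = 4/12 years.
Growth of 1 AUD over T: 1 + 0.0958×4/12 = 1.0319333.
HKD growth factor: 1 + 0.0264×4/12 = 1.008800.
Forward (AUD per HKD) = 0.14002 × 1.0319333 / 1.008800 = 0.1432309.
Invert for HKD per AUD: 1 / 0.1432309 = 6.9817.

6.9817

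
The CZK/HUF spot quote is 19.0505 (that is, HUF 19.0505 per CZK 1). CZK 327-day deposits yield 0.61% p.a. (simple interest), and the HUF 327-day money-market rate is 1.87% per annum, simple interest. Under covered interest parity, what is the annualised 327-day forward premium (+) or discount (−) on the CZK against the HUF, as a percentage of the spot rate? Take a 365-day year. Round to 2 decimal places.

+1.25%

T = 327/365 years.
F = S · g_HUF/g_CZK = 19.0505 × 1.0167532/1.0054649 = 19.2643789.
Annualised premium = (F − S)/S × (1/T) = (19.2643789 − 19.0505)/19.0505 ÷ (327/365) = 1.25%.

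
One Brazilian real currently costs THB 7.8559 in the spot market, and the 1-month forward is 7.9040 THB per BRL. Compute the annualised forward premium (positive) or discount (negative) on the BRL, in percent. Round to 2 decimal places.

T = 1/12 years.
(F − S)/S = (7.9040 − 7.8559)/7.8559 = 0.0061228.
Per annum: 0.0061228 / (1/12) = 0.073474 = 7.35%.

+7.35%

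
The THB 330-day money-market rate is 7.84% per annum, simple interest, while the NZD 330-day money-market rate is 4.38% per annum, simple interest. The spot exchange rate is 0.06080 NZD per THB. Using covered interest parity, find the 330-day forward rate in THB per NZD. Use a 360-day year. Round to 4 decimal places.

T = 330/360 years.
NZD accumulates by 1 + 0.0438×330/360 = 1.040150.
Growth of 1 THB over T: 1 + 0.0784×330/360 = 1.07186667.
Forward (NZD per THB) = 0.0608 × 1.040150 / 1.07186667 = 0.059000920.
Quoted the other way: 1/0.059000920 = 16.9489 THB per NZD.

16.9489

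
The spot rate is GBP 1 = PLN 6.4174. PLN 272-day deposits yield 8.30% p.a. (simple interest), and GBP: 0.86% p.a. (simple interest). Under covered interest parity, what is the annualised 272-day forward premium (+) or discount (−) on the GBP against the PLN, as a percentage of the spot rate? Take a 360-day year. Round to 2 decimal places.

T = 272/360 years.
CIP forward (PLN per GBP) = 6.4174 × 1.0627111/1.0064978 = 6.7758143.
Annualised premium = (F − S)/S × (1/T) = (6.7758143 − 6.4174)/6.4174 ÷ (272/360) = 7.39%.

+7.39%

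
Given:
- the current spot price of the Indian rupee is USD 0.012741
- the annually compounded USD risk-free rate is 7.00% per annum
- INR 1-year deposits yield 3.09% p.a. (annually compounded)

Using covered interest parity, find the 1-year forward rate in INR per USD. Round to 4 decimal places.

T = 1 year.
USD growth factor: (1 + 0.0700)^1 = 1.070000.
INR accumulates by (1 + 0.0309)^1 = 1.030900.
CIP: F = S · (grow USD)/(grow INR) = 0.012741 × 1.070000/1.030900 = 0.013224241 USD per INR.
Invert for INR per USD: 1 / 0.013224241 = 75.6187.

75.6187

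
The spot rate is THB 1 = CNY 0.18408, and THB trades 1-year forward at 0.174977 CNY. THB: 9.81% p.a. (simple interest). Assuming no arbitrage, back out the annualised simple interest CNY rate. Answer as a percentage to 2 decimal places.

T = 1 year.
By CIP, F/S equals the CNY-to-THB growth ratio: 0.174977/0.18408 = 0.9505487.
The THB side grows by 1 + 0.0981×1 = 1.098100.
Hence g_CNY = 1.0437975.
(1.0437975 − 1)/T = 0.043797, i.e. 4.38%.

4.38%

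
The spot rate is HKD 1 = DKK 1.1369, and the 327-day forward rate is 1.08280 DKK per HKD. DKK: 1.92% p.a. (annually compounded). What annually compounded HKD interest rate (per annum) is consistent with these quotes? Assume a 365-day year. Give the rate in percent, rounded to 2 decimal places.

7.62%

T = 327/365 years.
CIP gives F = S · g_DKK/g_HKD, so g_DKK/g_HKD = 1.0828/1.1369 = 0.9524145.
DKK growth factor: (1 + 0.0192)^(327/365) = 1.017184.
Hence g_HKD = 1.0680056.
Annualise: 1.0680056^(365/327) − 1 = 0.076203 = 7.62%.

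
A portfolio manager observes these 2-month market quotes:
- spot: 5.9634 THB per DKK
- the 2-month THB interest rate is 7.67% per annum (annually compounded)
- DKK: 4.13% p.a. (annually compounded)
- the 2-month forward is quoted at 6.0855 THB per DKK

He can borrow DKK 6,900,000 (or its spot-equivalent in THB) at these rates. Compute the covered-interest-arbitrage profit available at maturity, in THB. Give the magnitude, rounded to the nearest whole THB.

T = 2/12 years.
Route A — deposit DKK, sell forward: 6,900,000 × 1.0067677874 × 6.0855 = THB 42,274,129.05.
Route B — convert at spot, deposit THB: 6,900,000 × 5.9634 × 1.0123929655 = THB 41,657,399.05.
The quoted forward overvalues DKK, so borrow THB, buy DKK at spot, deposit the DKK at 4.13%, and sell the proceeds forward at 6.0855.
The gap between the two covered legs is THB 616,730.

THB 616,730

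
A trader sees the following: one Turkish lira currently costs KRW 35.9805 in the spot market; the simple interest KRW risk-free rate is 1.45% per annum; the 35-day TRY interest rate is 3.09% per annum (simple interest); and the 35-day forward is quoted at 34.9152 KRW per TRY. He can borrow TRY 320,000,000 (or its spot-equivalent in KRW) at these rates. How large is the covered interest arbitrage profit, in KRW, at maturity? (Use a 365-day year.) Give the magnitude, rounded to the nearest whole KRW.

T = 35/365 years.
Keep in TRY, deliver into the forward: 320,000,000·1.002963013699·34.9152 = KRW 11,205,969,349.09.
Swap to KRW now, deposit: 320,000,000·35.9805·1.001390410959 = KRW 11,529,768,858.08.
The quoted forward undervalues TRY, so borrow TRY, convert to KRW at spot, deposit the KRW at 1.45%, and buy TRY forward at 34.9152 to cover the loan.
Profit = 11,529,768,858.08 − 11,205,969,349.09 = KRW 323,799,509.

KRW 323,799,509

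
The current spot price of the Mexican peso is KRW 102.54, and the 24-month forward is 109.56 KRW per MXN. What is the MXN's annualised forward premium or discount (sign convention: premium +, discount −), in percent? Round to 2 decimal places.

+3.42%

T = 2 years.
(F − S)/S = (109.56 − 102.54)/102.54 = 0.0684611.
Annualise by dividing by T: 0.0684611 / 2 = 0.034231 → 3.42%.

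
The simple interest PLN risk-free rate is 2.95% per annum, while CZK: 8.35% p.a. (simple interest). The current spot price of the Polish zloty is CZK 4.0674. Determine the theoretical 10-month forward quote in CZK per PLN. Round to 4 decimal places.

T = 10/12 years.
CZK accumulates by 1 + 0.0835×10/12 = 1.0695833.
PLN growth factor: 1 + 0.0295×10/12 = 1.0245833.
Forward (CZK per PLN) = 4.0674 × 1.0695833 / 1.0245833 = 4.246041.

4.2460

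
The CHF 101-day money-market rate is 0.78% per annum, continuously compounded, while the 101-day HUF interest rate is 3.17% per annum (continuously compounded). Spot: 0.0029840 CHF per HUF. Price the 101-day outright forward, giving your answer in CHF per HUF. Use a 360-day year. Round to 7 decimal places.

0.0029641

T = 101/360 years.
Growth of 1 CHF over T: e^(0.0078×101/360) = 1.0021907.
HUF accumulates by e^(0.0317×101/360) = 1.0089333.
Forward (CHF per HUF) = 0.002984 × 1.0021907 / 1.0089333 = 0.002964058.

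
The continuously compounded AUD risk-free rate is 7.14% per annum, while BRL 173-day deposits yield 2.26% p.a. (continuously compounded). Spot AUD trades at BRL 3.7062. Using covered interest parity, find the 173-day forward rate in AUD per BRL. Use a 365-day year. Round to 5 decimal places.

T = 173/365 years.
Growth of 1 BRL over T: e^(0.0226×173/365) = 1.0107694.
Growth of 1 AUD over T: e^(0.0714×173/365) = 1.0344208.
CIP: F = S · (grow BRL)/(grow AUD) = 3.7062 × 1.0107694/1.0344208 = 3.621460 BRL per AUD.
Quoted the other way: 1/3.621460 = 0.27613 AUD per BRL.

0.27613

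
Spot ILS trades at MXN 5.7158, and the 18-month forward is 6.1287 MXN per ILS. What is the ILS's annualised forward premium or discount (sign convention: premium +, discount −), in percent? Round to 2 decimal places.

+4.82%

T = 18/12 years.
ILS trades forward at +7.22384% vs spot over the period.
×(1/T) gives 4.82% p.a.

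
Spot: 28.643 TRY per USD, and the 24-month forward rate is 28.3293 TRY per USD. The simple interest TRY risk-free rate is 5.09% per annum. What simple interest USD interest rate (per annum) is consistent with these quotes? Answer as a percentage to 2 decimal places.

T = 2 years.
By CIP, F/S equals the TRY-to-USD growth ratio: 28.3293/28.643 = 0.9890479.
The TRY side grows by 1 + 0.0509×2 = 1.101800.
So the USD growth factor = 1.1140006.
r = (1.1140006 − 1)/2 = 0.057000 → 5.70%.

5.70%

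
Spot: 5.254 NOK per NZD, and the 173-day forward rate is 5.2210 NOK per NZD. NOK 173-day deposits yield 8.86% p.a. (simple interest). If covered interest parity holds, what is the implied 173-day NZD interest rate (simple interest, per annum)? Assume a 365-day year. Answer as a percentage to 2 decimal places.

10.25%

T = 173/365 years.
CIP gives F = S · g_NOK/g_NZD, so g_NOK/g_NZD = 5.221/5.254 = 0.9937191.
The NOK side grows by 1 + 0.0886×173/365 = 1.041994.
So the NZD growth factor = 1.048580.
r = (1.048580 − 1)/(173/365) = 0.102495 → 10.25%.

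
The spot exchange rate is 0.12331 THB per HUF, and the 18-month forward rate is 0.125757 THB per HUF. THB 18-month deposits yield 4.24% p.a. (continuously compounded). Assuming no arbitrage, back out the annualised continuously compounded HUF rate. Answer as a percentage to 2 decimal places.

2.93%

T = 18/12 years.
CIP gives F = S · g_THB/g_HUF, so g_THB/g_HUF = 0.125757/0.12331 = 1.0198443.
The THB side grows by e^(0.0424×18/12) = 1.065666.
That pins the HUF growth at 1.0449301.
Take logs: ln 1.0449301 / (18/12) = 0.029300, so 2.93%.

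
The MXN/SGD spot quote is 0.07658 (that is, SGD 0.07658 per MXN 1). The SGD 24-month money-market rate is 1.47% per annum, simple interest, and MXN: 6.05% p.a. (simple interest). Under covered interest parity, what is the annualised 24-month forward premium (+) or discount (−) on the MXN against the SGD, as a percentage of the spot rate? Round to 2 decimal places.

T = 2 years.
CIP forward (SGD per MXN) = 0.07658 × 1.029400/1.121000 = 0.07032244.
Annualised premium = (F − S)/S × (1/T) = (0.07032244 − 0.07658)/0.07658 ÷ 2 = -4.09%.

-4.09%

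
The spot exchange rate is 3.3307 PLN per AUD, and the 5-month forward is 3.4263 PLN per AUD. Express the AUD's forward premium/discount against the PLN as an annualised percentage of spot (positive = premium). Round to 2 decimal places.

T = 5/12 years.
AUD trades forward at +2.87027% vs spot over the period.
Per annum: 0.0287027 / (5/12) = 0.068886 = 6.89%.

+6.89%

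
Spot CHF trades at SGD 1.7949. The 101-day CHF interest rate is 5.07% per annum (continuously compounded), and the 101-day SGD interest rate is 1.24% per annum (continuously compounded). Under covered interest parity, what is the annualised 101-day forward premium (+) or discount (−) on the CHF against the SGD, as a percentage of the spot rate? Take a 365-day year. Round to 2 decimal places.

T = 101/365 years.
No-arbitrage forward: 1.7949 × 1.0034371 / 1.0141282 = 1.7759779 SGD/CHF.
Annualised premium = (F − S)/S × (1/T) = (1.7759779 − 1.7949)/1.7949 ÷ (101/365) = -3.81%.

-3.81%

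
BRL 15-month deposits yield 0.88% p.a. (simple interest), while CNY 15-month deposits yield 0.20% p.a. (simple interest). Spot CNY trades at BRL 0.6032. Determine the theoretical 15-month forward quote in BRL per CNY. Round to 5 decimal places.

T = 15/12 years.
BRL growth factor: 1 + 0.0088×15/12 = 1.011000.
CNY growth factor: 1 + 0.0020×15/12 = 1.002500.
Forward (BRL per CNY) = 0.6032 × 1.011000 / 1.002500 = 0.6083144.

0.60831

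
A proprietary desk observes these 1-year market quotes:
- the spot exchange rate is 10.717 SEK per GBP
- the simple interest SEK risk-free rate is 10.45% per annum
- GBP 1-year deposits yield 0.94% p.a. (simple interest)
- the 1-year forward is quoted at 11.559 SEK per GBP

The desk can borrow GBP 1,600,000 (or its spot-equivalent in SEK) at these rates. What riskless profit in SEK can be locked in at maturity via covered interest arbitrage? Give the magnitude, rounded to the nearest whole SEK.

T = 1 year.
Route A — deposit GBP, sell forward: 1,600,000 × 1.009400 × 11.559 = SEK 18,668,247.36.
Route B — convert at spot, deposit SEK: 1,600,000 × 10.717 × 1.104500 = SEK 18,939,082.40.
The quoted forward undervalues GBP, so borrow GBP, convert to SEK at spot, deposit the SEK at 10.45%, and buy GBP forward at 11.559 to cover the loan.
Arbitrage profit = |18,668,247.36 − 18,939,082.40| = SEK 270,835.

SEK 270,835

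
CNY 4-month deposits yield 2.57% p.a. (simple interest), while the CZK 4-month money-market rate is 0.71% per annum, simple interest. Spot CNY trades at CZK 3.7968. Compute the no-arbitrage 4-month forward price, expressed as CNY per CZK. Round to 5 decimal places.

0.26501

T = 4/12 years.
Growth of 1 CZK over T: 1 + 0.0071×4/12 = 1.0023667.
Growth of 1 CNY over T: 1 + 0.0257×4/12 = 1.0085667.
So F = 3.7968 × 1.0023667 / 1.0085667 = 3.773460 (CZK/CNY).
Invert for CNY per CZK: 1 / 3.773460 = 0.26501.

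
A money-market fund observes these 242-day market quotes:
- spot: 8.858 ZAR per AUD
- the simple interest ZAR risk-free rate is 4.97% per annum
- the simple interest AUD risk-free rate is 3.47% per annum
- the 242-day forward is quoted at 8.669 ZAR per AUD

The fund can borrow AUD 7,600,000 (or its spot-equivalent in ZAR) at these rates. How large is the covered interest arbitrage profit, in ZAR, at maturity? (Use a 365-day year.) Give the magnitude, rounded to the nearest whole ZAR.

ZAR 2,138,966

T = 242/365 years.
Invest the AUD and cover forward: 7,600,000 × 1.0230065753 × 8.669 = ZAR 67,400,174.41.
Convert at spot and invest in ZAR: 7,600,000 × 8.858 × 1.0329517808 = ZAR 69,539,140.24.
The quoted forward undervalues AUD, so borrow AUD, convert to ZAR at spot, deposit the ZAR at 4.97%, and buy AUD forward at 8.669 to cover the loan.
Profit = 69,539,140.24 − 67,400,174.41 = ZAR 2,138,966.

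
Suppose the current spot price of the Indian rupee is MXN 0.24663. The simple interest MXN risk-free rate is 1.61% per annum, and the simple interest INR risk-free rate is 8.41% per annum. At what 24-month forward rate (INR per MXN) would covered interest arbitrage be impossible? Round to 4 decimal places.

4.5889

T = 2 years.
MXN accumulates by 1 + 0.0161×2 = 1.032200.
Growth of 1 INR over T: 1 + 0.0841×2 = 1.168200.
So F = 0.24663 × 1.032200 / 1.168200 = 0.2179177 (MXN/INR).
Quoted the other way: 1/0.2179177 = 4.5889 INR per MXN.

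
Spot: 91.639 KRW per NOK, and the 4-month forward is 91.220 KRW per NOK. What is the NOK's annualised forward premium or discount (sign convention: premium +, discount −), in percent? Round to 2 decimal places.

T = 4/12 years.
(F − S)/S = (91.220 − 91.639)/91.639 = -0.0045723.
Per annum: -0.0045723 / (4/12) = -0.013717 = -1.37%.

-1.37%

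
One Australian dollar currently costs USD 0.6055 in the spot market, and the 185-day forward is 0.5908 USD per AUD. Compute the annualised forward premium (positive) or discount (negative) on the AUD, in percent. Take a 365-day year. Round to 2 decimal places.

T = 185/365 years.
AUD trades forward at -2.42775% vs spot over the period.
Annualise by dividing by T: -0.0242775 / (185/365) = -0.047899 → -4.79%.

-4.79%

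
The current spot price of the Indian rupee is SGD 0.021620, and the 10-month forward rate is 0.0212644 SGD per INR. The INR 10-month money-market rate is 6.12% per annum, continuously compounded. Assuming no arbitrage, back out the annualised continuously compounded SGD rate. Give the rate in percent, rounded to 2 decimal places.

4.13%

T = 10/12 years.
CIP gives F = S · g_SGD/g_INR, so g_SGD/g_INR = 0.0212644/0.02162 = 0.9835523.
INR growth factor: e^(0.0612×10/12) = 1.0523229.
Hence g_SGD = 1.0350146.
r = ln(1.0350146)/(10/12) = 0.041299 → 4.13%.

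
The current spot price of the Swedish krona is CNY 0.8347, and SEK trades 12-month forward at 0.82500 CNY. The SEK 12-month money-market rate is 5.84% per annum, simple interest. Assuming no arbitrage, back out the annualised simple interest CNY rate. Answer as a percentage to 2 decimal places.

4.61%

T = 1 year.
F/S = 0.825/0.8347 = 0.9883791 = (growth of CNY) / (growth of SEK).
SEK growth factor: 1 + 0.0584×1 = 1.058400.
That pins the CNY growth at 1.0461004.
r = (1.0461004 − 1)/1 = 0.046100 → 4.61%.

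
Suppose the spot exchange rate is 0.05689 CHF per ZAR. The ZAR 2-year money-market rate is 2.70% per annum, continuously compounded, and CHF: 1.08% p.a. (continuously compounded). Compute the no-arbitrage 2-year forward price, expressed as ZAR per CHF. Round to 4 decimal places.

18.1566

T = 2 years.
CHF growth factor: e^(0.0108×2) = 1.02183497.
ZAR growth factor: e^(0.0270×2) = 1.0554846.
So F = 0.05689 × 1.02183497 / 1.0554846 = 0.055076305 (CHF/ZAR).
Quoted the other way: 1/0.055076305 = 18.1566 ZAR per CHF.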